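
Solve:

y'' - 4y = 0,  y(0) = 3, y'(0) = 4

General solution: y = C₁e^(2x) + C₂e^(-2x)
Applying ICs: C₁ = 5/2, C₂ = 1/2
Particular solution: y = (5/2)e^(2x) + (1/2)e^(-2x)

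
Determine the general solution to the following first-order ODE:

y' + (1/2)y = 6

Using integrating factor method:

General solution: y = 12 + Ce^(-x/2)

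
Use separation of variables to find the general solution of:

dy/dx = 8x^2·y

Separating variables and integrating:
ln|y| = 8x^3/3 + C

General solution: y = Ce^(8x^3/3)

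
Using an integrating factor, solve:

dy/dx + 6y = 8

Using integrating factor method:

General solution: y = 4/3 + Ce^(-6x)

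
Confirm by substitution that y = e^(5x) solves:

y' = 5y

Verification:
y = e^(5x)
y' = 5e^(5x)
5y = 5e^(5x)
y' = 5y ✓

Yes, it is a solution.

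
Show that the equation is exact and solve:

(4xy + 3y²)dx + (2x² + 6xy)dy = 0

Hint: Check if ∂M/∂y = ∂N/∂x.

Verify exactness: ∂M/∂y = ∂N/∂x ✓
Find F(x,y) such that ∂F/∂x = M, ∂F/∂y = N
Solution: 2x²y + 3xy² = C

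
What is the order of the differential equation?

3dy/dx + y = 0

The order is 1 (highest derivative is of order 1).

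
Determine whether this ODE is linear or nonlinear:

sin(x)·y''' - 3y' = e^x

Linear (y and its derivatives appear to the first power only, no products of y terms)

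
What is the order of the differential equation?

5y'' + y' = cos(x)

The order is 2 (highest derivative is of order 2).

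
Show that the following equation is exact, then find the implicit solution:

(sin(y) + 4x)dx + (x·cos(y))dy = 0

Verify exactness: ∂M/∂y = ∂N/∂x ✓
Find F(x,y) such that ∂F/∂x = M, ∂F/∂y = N
Solution: x·sin(y) + 2x² = C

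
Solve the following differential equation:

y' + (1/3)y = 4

Using integrating factor method:

General solution: y = 12 + Ce^(-x/3)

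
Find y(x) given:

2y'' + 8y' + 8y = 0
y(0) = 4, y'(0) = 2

General solution: y = (C₁ + C₂x)e^(-2x)
Repeated root r = -2
Applying ICs: C₁ = 4, C₂ = 10
Particular solution: y = (4 + 10x)e^(-2x)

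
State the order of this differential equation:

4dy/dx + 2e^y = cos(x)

The order is 1 (highest derivative is of order 1).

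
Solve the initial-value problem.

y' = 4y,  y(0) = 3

General solution: y = Ce^(4x)
Applying IC y(0) = 3:
Particular solution: y = 3e^(4x)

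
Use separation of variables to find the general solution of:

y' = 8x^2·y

Separating variables and integrating:
ln|y| = 8x^3/3 + C

General solution: y = Ce^(8x^3/3)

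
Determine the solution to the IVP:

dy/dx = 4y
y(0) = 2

General solution: y = Ce^(4x)
Applying IC y(0) = 2:
Particular solution: y = 2e^(4x)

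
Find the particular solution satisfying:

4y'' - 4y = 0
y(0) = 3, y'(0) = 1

General solution: y = C₁e^x + C₂e^(-x)
Applying ICs: C₁ = 2, C₂ = 1
Particular solution: y = 2e^x + e^(-x)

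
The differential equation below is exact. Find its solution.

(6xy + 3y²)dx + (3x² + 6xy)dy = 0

Verify exactness: ∂M/∂y = ∂N/∂x ✓
Find F(x,y) such that ∂F/∂x = M, ∂F/∂y = N
Solution: 3x²y + 3xy² = C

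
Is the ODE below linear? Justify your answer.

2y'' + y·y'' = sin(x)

No. Nonlinear (y·y'' term)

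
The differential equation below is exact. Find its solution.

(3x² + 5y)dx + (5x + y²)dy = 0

Verify exactness: ∂M/∂y = ∂N/∂x ✓
Find F(x,y) such that ∂F/∂x = M, ∂F/∂y = N
Solution: x³ + 5xy + y³/3 = C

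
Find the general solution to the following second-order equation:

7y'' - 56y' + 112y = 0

Characteristic equation: 7r² - 56r + 112 = 0
Divide by 7: r² - 8r + 16 = 0
Factored: (r - 4)² = 0
Repeated root: r = 4
General solution: y = (C₁ + C₂x)e^(4x)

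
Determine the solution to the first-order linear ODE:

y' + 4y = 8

Using integrating factor method:

General solution: y = 2 + Ce^(-4x)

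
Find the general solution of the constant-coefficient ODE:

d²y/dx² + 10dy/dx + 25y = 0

Characteristic equation: r² + 10r + 25 = 0
Factored: (r + 5)² = 0
Repeated root: r = -5
General solution: y = (C₁ + C₂x)e^(-5x)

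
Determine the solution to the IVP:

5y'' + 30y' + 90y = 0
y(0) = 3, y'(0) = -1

General solution: y = e^(-3x)(C₁cos(3x) + C₂sin(3x))
Complex roots r = -3 ± 3i
Applying ICs: C₁ = 3, C₂ = 8/3
Particular solution: y = e^(-3x)(3cos(3x) + (8/3)sin(3x))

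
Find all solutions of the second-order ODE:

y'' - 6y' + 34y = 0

Characteristic equation: r² - 6r + 34 = 0
Roots: r = 3 ± 5i (complex conjugates)
General solution: y = e^(3x)(C₁cos(5x) + C₂sin(5x))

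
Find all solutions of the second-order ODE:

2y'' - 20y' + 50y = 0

Characteristic equation: 2r² - 20r + 50 = 0
Divide by 2: r² - 10r + 25 = 0
Factored: (r - 5)² = 0
Repeated root: r = 5
General solution: y = (C₁ + C₂x)e^(5x)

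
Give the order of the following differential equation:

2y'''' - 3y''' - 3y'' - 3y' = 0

The order is 4 (highest derivative is of order 4).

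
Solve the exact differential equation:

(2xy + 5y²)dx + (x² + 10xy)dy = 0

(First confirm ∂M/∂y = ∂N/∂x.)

Verify exactness: ∂M/∂y = ∂N/∂x ✓
Find F(x,y) such that ∂F/∂x = M, ∂F/∂y = N
Solution: x²y + 5xy² = C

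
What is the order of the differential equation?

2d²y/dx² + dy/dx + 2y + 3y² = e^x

The order is 2 (highest derivative is of order 2).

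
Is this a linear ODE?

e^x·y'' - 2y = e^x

Yes. Linear (y and its derivatives appear to the first power only, no products of y terms)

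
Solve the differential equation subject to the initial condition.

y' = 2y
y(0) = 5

General solution: y = Ce^(2x)
Applying IC y(0) = 5:
Particular solution: y = 5e^(2x)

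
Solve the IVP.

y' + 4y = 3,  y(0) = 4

General solution: y = 3/4 + Ce^(-4x)
Applying y(0) = 4: C = 4 - 3/4 = 13/4
Particular solution: y = 3/4 + (13/4)e^(-4x)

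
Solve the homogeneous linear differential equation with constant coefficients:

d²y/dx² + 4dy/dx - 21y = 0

Characteristic equation: r² + 4r - 21 = 0
Roots: r = 3, -7 (distinct real)
General solution: y = C₁e^(3x) + C₂e^(-7x)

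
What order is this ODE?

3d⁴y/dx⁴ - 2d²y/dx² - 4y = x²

The order is 4 (highest derivative is of order 4).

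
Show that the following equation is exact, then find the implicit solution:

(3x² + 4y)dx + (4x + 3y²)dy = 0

Verify exactness: ∂M/∂y = ∂N/∂x ✓
Find F(x,y) such that ∂F/∂x = M, ∂F/∂y = N
Solution: x³ + 4xy + y³ = C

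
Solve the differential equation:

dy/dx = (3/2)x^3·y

Separating variables and integrating:
ln|y| = 3x^4/8 + C

General solution: y = Ce^(3x^4/8)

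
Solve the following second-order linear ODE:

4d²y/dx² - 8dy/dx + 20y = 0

Characteristic equation: 4r² - 8r + 20 = 0
Divide by 4: r² - 2r + 5 = 0
Roots: r = 1 ± 2i (complex conjugates)
General solution: y = e^x(C₁cos(2x) + C₂sin(2x))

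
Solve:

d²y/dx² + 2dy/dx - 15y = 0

Characteristic equation: r² + 2r - 15 = 0
Roots: r = 3, -5 (distinct real)
General solution: y = C₁e^(3x) + C₂e^(-5x)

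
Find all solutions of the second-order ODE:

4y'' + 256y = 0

Characteristic equation: 4r² + 256 = 0
Divide by 4: r² + 64 = 0
Roots: r = ±8i (complex conjugates)
General solution: y = C₁cos(8x) + C₂sin(8x)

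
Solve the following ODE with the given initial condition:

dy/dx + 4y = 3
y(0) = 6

General solution: y = 3/4 + Ce^(-4x)
Applying y(0) = 6: C = 6 - 3/4 = 21/4
Particular solution: y = 3/4 + (21/4)e^(-4x)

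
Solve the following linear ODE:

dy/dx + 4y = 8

Using integrating factor method:

General solution: y = 2 + Ce^(-4x)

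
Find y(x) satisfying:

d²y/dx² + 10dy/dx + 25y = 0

Characteristic equation: r² + 10r + 25 = 0
Factored: (r + 5)² = 0
Repeated root: r = -5
General solution: y = (C₁ + C₂x)e^(-5x)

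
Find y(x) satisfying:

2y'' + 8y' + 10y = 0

Characteristic equation: 2r² + 8r + 10 = 0
Divide by 2: r² + 4r + 5 = 0
Roots: r = -2 ± i (complex conjugates)
General solution: y = e^(-2x)(C₁cos(x) + C₂sin(x))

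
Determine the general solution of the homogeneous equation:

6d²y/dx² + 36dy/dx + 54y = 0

Characteristic equation: 6r² + 36r + 54 = 0
Divide by 6: r² + 6r + 9 = 0
Factored: (r + 3)² = 0
Repeated root: r = -3
General solution: y = (C₁ + C₂x)e^(-3x)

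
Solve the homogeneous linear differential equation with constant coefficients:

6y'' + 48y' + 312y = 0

Characteristic equation: 6r² + 48r + 312 = 0
Divide by 6: r² + 8r + 52 = 0
Roots: r = -4 ± 6i (complex conjugates)
General solution: y = e^(-4x)(C₁cos(6x) + C₂sin(6x))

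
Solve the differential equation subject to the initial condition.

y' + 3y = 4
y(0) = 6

General solution: y = 4/3 + Ce^(-3x)
Applying y(0) = 6: C = 6 - 4/3 = 14/3
Particular solution: y = 4/3 + (14/3)e^(-3x)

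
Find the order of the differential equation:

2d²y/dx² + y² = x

The order is 2 (highest derivative is of order 2).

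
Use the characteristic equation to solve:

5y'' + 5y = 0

Characteristic equation: 5r² + 5 = 0
Divide by 5: r² + 1 = 0
Roots: r = ±i (complex conjugates)
General solution: y = C₁cos(x) + C₂sin(x)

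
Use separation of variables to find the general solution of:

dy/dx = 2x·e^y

Separating variables and integrating:
-e^(-y) = x² + C

General solution: y = -ln(C - x²)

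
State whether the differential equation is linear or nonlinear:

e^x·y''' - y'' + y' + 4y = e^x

Linear (y and its derivatives appear to the first power only, no products of y terms)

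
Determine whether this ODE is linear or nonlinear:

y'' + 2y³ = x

Nonlinear (y³ term)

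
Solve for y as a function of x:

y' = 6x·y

Separating variables and integrating:
ln|y| = 3x^2 + C

General solution: y = Ce^(3x^2)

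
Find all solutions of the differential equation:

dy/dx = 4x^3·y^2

Separating variables and integrating:
-1/y = x^4 + C

General solution: y^-1 = -x^4 + C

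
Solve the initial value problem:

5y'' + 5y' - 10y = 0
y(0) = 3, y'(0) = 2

General solution: y = C₁e^x + C₂e^(-2x)
Applying ICs: C₁ = 8/3, C₂ = 1/3
Particular solution: y = (8/3)e^x + (1/3)e^(-2x)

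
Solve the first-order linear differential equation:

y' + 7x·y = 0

Using integrating factor method:

General solution: y = Ce^(-7x^2/2)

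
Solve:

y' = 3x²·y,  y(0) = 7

General solution: y = Ce^(x³)
Applying IC y(0) = 7:
Particular solution: y = 7e^(x³)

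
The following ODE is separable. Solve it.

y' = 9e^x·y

Separating variables and integrating:
ln|y| = 9e^x + C

General solution: y = Ce^(9e^x)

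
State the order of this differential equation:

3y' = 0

The order is 1 (highest derivative is of order 1).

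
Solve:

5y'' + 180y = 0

Characteristic equation: 5r² + 180 = 0
Divide by 5: r² + 36 = 0
Roots: r = ±6i (complex conjugates)
General solution: y = C₁cos(6x) + C₂sin(6x)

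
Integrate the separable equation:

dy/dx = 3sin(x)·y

Separating variables and integrating:
ln|y| = -3cos(x) + C

General solution: y = Ce^(-3cos(x))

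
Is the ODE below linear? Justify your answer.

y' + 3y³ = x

No. Nonlinear (y³ term)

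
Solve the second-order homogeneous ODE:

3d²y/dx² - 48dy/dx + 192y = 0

Characteristic equation: 3r² - 48r + 192 = 0
Divide by 3: r² - 16r + 64 = 0
Factored: (r - 8)² = 0
Repeated root: r = 8
General solution: y = (C₁ + C₂x)e^(8x)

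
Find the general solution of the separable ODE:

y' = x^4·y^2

Separating variables and integrating:
-1/y = x^5/5 + C

General solution: y^-1 = (-1/5)x^5 + C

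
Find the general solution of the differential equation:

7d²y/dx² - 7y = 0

Characteristic equation: 7r² - 7 = 0
Divide by 7: r² - 1 = 0
Roots: r = 1, -1 (distinct real)
General solution: y = C₁e^x + C₂e^(-x)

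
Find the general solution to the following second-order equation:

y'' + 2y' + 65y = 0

Characteristic equation: r² + 2r + 65 = 0
Roots: r = -1 ± 8i (complex conjugates)
General solution: y = e^(-x)(C₁cos(8x) + C₂sin(8x))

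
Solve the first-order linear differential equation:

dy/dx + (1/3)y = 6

Using integrating factor method:

General solution: y = 18 + Ce^(-x/3)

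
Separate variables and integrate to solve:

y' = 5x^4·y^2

Separating variables and integrating:
-1/y = x^5 + C

General solution: y^-1 = -x^5 + C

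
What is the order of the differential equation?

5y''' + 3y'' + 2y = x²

The order is 3 (highest derivative is of order 3).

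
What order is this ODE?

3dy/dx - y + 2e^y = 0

The order is 1 (highest derivative is of order 1).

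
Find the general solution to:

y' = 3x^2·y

Separating variables and integrating:
ln|y| = x^3 + C

General solution: y = Ce^(x^3)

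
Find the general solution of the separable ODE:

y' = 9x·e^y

Separating variables and integrating:
-e^(-y) = 9x²/2 + C

General solution: y = -ln(C - 9x²/2)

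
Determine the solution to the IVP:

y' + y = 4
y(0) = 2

General solution: y = 4 + Ce^(-x)
Applying y(0) = 2: C = 2 - 4 = -2
Particular solution: y = 4 - 2e^(-x)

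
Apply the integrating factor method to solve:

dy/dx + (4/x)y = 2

Using integrating factor method:

General solution: y = (2/5)x + Cx^(-4)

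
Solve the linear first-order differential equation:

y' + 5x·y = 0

Using integrating factor method:

General solution: y = Ce^(-5x^2/2)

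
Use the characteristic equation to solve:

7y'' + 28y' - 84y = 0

Characteristic equation: 7r² + 28r - 84 = 0
Divide by 7: r² + 4r - 12 = 0
Roots: r = 2, -6 (distinct real)
General solution: y = C₁e^(2x) + C₂e^(-6x)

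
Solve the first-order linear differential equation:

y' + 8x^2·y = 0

Using integrating factor method:

General solution: y = Ce^(-8x^3/3)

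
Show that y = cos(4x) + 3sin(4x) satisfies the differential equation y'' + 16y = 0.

Verification:
y'' = -16cos(4x) - 48sin(4x)
y'' + 16y = 0 ✓

Yes, it is a solution.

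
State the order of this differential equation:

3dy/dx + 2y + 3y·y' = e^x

The order is 1 (highest derivative is of order 1).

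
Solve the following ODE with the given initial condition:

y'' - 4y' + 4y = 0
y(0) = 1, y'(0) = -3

General solution: y = (C₁ + C₂x)e^(2x)
Repeated root r = 2
Applying ICs: C₁ = 1, C₂ = -5
Particular solution: y = (1 - 5x)e^(2x)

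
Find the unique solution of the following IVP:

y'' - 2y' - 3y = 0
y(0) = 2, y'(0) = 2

General solution: y = C₁e^(3x) + C₂e^(-x)
Applying ICs: C₁ = 1, C₂ = 1
Particular solution: y = e^(3x) + e^(-x)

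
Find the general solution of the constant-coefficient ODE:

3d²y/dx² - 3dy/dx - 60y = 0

Characteristic equation: 3r² - 3r - 60 = 0
Divide by 3: r² - r - 20 = 0
Roots: r = 5, -4 (distinct real)
General solution: y = C₁e^(5x) + C₂e^(-4x)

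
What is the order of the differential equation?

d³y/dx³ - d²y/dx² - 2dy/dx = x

The order is 3 (highest derivative is of order 3).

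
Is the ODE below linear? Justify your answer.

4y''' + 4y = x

Yes. Linear (y and its derivatives appear to the first power only, no products of y terms)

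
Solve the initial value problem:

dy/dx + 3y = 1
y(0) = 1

General solution: y = 1/3 + Ce^(-3x)
Applying y(0) = 1: C = 1 - 1/3 = 2/3
Particular solution: y = 1/3 + (2/3)e^(-3x)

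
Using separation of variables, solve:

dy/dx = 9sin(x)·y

Separating variables and integrating:
ln|y| = -9cos(x) + C

General solution: y = Ce^(-9cos(x))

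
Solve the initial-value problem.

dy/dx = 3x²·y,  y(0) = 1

General solution: y = Ce^(x³)
Applying IC y(0) = 1:
Particular solution: y = e^(x³)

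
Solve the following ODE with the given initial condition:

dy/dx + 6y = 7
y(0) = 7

General solution: y = 7/6 + Ce^(-6x)
Applying y(0) = 7: C = 7 - 7/6 = 35/6
Particular solution: y = 7/6 + (35/6)e^(-6x)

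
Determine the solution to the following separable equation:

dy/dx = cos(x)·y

Separating variables and integrating:
ln|y| = sin(x) + C

General solution: y = Ce^(sin(x))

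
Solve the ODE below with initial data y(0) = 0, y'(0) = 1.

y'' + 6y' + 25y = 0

General solution: y = e^(-3x)(C₁cos(4x) + C₂sin(4x))
Complex roots r = -3 ± 4i
Applying ICs: C₁ = 0, C₂ = 1/4
Particular solution: y = e^(-3x)((1/4)sin(4x))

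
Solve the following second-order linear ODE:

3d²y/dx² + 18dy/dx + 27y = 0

Characteristic equation: 3r² + 18r + 27 = 0
Divide by 3: r² + 6r + 9 = 0
Factored: (r + 3)² = 0
Repeated root: r = -3
General solution: y = (C₁ + C₂x)e^(-3x)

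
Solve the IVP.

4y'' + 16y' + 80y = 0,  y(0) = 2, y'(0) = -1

General solution: y = e^(-2x)(C₁cos(4x) + C₂sin(4x))
Complex roots r = -2 ± 4i
Applying ICs: C₁ = 2, C₂ = 3/4
Particular solution: y = e^(-2x)(2cos(4x) + (3/4)sin(4x))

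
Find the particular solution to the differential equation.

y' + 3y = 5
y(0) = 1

General solution: y = 5/3 + Ce^(-3x)
Applying y(0) = 1: C = 1 - 5/3 = -2/3
Particular solution: y = 5/3 - (2/3)e^(-3x)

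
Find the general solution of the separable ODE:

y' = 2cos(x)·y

Separating variables and integrating:
ln|y| = 2sin(x) + C

General solution: y = Ce^(2sin(x))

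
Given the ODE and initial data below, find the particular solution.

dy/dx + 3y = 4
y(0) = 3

General solution: y = 4/3 + Ce^(-3x)
Applying y(0) = 3: C = 3 - 4/3 = 5/3
Particular solution: y = 4/3 + (5/3)e^(-3x)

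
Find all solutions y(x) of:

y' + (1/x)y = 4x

Using integrating factor method:

General solution: y = (4/3)x^2 + C/x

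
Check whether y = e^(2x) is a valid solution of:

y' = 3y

Verification:
y = e^(2x)
y' = 2e^(2x)
But 3y = 3e^(2x)
y' ≠ 3y — the derivative does not match

No, it is not a solution.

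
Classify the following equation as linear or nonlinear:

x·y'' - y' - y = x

Linear (y and its derivatives appear to the first power only, no products of y terms)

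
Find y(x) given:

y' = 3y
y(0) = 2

General solution: y = Ce^(3x)
Applying IC y(0) = 2:
Particular solution: y = 2e^(3x)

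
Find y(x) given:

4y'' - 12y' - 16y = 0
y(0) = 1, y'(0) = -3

General solution: y = C₁e^(4x) + C₂e^(-x)
Applying ICs: C₁ = -2/5, C₂ = 7/5
Particular solution: y = -(2/5)e^(4x) + (7/5)e^(-x)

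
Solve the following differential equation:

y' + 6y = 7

Using integrating factor method:

General solution: y = 7/6 + Ce^(-6x)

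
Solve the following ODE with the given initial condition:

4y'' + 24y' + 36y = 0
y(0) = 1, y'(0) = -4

General solution: y = (C₁ + C₂x)e^(-3x)
Repeated root r = -3
Applying ICs: C₁ = 1, C₂ = -1
Particular solution: y = (1 - x)e^(-3x)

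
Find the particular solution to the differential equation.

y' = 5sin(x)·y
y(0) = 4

General solution: y = Ce^(-5cos(x))
Applying IC y(0) = 4:
Particular solution: y = 4e^(5(1-cos(x)))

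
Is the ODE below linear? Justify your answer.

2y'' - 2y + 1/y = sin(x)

No. Nonlinear (1/y term)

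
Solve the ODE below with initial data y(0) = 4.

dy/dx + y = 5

General solution: y = 5 + Ce^(-x)
Applying y(0) = 4: C = 4 - 5 = -1
Particular solution: y = 5 - e^(-x)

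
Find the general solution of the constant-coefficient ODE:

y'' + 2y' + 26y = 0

Characteristic equation: r² + 2r + 26 = 0
Roots: r = -1 ± 5i (complex conjugates)
General solution: y = e^(-x)(C₁cos(5x) + C₂sin(5x))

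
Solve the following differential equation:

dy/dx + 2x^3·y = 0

Using integrating factor method:

General solution: y = Ce^(-x^4/2)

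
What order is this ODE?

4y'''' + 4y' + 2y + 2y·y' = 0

The order is 4 (highest derivative is of order 4).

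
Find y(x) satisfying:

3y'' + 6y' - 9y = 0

Characteristic equation: 3r² + 6r - 9 = 0
Divide by 3: r² + 2r - 3 = 0
Roots: r = 1, -3 (distinct real)
General solution: y = C₁e^x + C₂e^(-3x)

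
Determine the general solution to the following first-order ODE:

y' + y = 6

Using integrating factor method:

General solution: y = 6 + Ce^(-x)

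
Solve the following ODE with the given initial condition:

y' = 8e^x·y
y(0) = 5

General solution: y = Ce^(8e^x)
Applying IC y(0) = 5:
Particular solution: y = 5e^(8(e^x - 1))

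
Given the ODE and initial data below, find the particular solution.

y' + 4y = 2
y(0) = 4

General solution: y = 1/2 + Ce^(-4x)
Applying y(0) = 4: C = 4 - 1/2 = 7/2
Particular solution: y = 1/2 + (7/2)e^(-4x)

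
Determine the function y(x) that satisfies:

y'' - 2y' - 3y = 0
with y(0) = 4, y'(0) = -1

General solution: y = C₁e^(3x) + C₂e^(-x)
Applying ICs: C₁ = 3/4, C₂ = 13/4
Particular solution: y = (3/4)e^(3x) + (13/4)e^(-x)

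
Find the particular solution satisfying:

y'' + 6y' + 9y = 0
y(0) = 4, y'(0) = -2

General solution: y = (C₁ + C₂x)e^(-3x)
Repeated root r = -3
Applying ICs: C₁ = 4, C₂ = 10
Particular solution: y = (4 + 10x)e^(-3x)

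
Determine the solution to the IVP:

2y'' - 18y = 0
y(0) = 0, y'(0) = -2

General solution: y = C₁e^(3x) + C₂e^(-3x)
Applying ICs: C₁ = -1/3, C₂ = 1/3
Particular solution: y = -(1/3)e^(3x) + (1/3)e^(-3x)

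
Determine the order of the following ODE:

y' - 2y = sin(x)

The order is 1 (highest derivative is of order 1).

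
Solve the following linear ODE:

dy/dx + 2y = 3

Using integrating factor method:

General solution: y = 3/2 + Ce^(-2x)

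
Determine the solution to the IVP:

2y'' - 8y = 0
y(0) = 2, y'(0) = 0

General solution: y = C₁e^(2x) + C₂e^(-2x)
Applying ICs: C₁ = 1, C₂ = 1
Particular solution: y = e^(2x) + e^(-2x)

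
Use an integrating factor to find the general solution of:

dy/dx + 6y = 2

Using integrating factor method:

General solution: y = 1/3 + Ce^(-6x)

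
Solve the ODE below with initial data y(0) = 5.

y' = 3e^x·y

General solution: y = Ce^(3e^x)
Applying IC y(0) = 5:
Particular solution: y = 5e^(3(e^x - 1))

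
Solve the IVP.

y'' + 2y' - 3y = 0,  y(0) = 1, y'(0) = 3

General solution: y = C₁e^x + C₂e^(-3x)
Applying ICs: C₁ = 3/2, C₂ = -1/2
Particular solution: y = (3/2)e^x - (1/2)e^(-3x)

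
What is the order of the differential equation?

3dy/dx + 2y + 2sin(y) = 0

The order is 1 (highest derivative is of order 1).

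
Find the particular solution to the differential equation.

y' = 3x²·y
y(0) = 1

General solution: y = Ce^(x³)
Applying IC y(0) = 1:
Particular solution: y = e^(x³)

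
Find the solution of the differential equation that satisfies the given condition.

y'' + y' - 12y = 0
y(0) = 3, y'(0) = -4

General solution: y = C₁e^(3x) + C₂e^(-4x)
Applying ICs: C₁ = 8/7, C₂ = 13/7
Particular solution: y = (8/7)e^(3x) + (13/7)e^(-4x)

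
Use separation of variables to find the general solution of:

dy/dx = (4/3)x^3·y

Separating variables and integrating:
ln|y| = x^4/3 + C

General solution: y = Ce^(x^4/3)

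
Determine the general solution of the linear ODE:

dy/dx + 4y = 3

Using integrating factor method:

General solution: y = 3/4 + Ce^(-4x)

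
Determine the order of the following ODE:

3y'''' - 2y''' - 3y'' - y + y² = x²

The order is 4 (highest derivative is of order 4).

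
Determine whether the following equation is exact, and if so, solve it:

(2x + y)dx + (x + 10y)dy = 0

Verify exactness: ∂M/∂y = ∂N/∂x ✓
Find F(x,y) such that ∂F/∂x = M, ∂F/∂y = N
Solution: x² + xy + 5y² = C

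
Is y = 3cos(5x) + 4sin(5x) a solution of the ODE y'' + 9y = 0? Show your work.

Verification:
y'' = -75cos(5x) - 100sin(5x)
y'' + 9y ≠ 0 (frequency mismatch: got 25 instead of 9)

No, it is not a solution.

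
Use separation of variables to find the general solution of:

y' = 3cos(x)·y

Separating variables and integrating:
ln|y| = 3sin(x) + C

General solution: y = Ce^(3sin(x))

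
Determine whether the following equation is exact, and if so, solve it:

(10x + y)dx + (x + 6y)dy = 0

Verify exactness: ∂M/∂y = ∂N/∂x ✓
Find F(x,y) such that ∂F/∂x = M, ∂F/∂y = N
Solution: 5x² + xy + 3y² = C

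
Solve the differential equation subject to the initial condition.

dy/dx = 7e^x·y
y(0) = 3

General solution: y = Ce^(7e^x)
Applying IC y(0) = 3:
Particular solution: y = 3e^(7(e^x - 1))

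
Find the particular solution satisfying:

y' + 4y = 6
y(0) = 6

General solution: y = 3/2 + Ce^(-4x)
Applying y(0) = 6: C = 6 - 3/2 = 9/2
Particular solution: y = 3/2 + (9/2)e^(-4x)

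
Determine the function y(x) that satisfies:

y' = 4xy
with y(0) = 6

General solution: y = Ce^(2x²)
Applying IC y(0) = 6:
Particular solution: y = 6e^(2x²)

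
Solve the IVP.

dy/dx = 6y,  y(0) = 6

General solution: y = Ce^(6x)
Applying IC y(0) = 6:
Particular solution: y = 6e^(6x)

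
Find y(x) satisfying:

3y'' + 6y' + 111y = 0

Characteristic equation: 3r² + 6r + 111 = 0
Divide by 3: r² + 2r + 37 = 0
Roots: r = -1 ± 6i (complex conjugates)
General solution: y = e^(-x)(C₁cos(6x) + C₂sin(6x))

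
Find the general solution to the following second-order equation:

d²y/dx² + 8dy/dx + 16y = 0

Characteristic equation: r² + 8r + 16 = 0
Factored: (r + 4)² = 0
Repeated root: r = -4
General solution: y = (C₁ + C₂x)e^(-4x)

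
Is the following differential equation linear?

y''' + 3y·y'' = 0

No. Nonlinear (y·y'' term)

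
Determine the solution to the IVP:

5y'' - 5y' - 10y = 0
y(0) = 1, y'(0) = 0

General solution: y = C₁e^(2x) + C₂e^(-x)
Applying ICs: C₁ = 1/3, C₂ = 2/3
Particular solution: y = (1/3)e^(2x) + (2/3)e^(-x)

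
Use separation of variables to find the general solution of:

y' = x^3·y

Separating variables and integrating:
ln|y| = x^4/4 + C

General solution: y = Ce^(x^4/4)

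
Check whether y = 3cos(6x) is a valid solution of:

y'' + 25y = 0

Verification:
y'' = -108cos(6x)
y'' + 25y ≠ 0 (frequency mismatch: got 36 instead of 25)

No, it is not a solution.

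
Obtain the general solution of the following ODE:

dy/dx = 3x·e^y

Separating variables and integrating:
-e^(-y) = 3x²/2 + C

General solution: y = -ln(C - 3x²/2)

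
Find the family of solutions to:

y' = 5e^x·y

Separating variables and integrating:
ln|y| = 5e^x + C

General solution: y = Ce^(5e^x)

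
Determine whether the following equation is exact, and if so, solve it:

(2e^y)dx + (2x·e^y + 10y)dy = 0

Verify exactness: ∂M/∂y = ∂N/∂x ✓
Find F(x,y) such that ∂F/∂x = M, ∂F/∂y = N
Solution: 2x·e^y + 5y² = C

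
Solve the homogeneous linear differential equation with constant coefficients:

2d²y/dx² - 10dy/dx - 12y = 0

Characteristic equation: 2r² - 10r - 12 = 0
Divide by 2: r² - 5r - 6 = 0
Roots: r = 6, -1 (distinct real)
General solution: y = C₁e^(6x) + C₂e^(-x)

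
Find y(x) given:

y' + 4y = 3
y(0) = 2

General solution: y = 3/4 + Ce^(-4x)
Applying y(0) = 2: C = 2 - 3/4 = 5/4
Particular solution: y = 3/4 + (5/4)e^(-4x)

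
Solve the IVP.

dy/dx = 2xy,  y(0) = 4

General solution: y = Ce^(x²)
Applying IC y(0) = 4:
Particular solution: y = 4e^(x²)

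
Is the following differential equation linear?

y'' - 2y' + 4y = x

Yes. Linear (y and its derivatives appear to the first power only, no products of y terms)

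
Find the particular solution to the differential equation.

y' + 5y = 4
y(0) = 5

General solution: y = 4/5 + Ce^(-5x)
Applying y(0) = 5: C = 5 - 4/5 = 21/5
Particular solution: y = 4/5 + (21/5)e^(-5x)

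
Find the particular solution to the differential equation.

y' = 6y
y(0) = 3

General solution: y = Ce^(6x)
Applying IC y(0) = 3:
Particular solution: y = 3e^(6x)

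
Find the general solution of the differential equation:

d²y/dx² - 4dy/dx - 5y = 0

Characteristic equation: r² - 4r - 5 = 0
Roots: r = 5, -1 (distinct real)
General solution: y = C₁e^(5x) + C₂e^(-x)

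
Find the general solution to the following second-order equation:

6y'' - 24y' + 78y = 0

Characteristic equation: 6r² - 24r + 78 = 0
Divide by 6: r² - 4r + 13 = 0
Roots: r = 2 ± 3i (complex conjugates)
General solution: y = e^(2x)(C₁cos(3x) + C₂sin(3x))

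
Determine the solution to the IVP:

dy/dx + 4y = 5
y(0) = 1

General solution: y = 5/4 + Ce^(-4x)
Applying y(0) = 1: C = 1 - 5/4 = -1/4
Particular solution: y = 5/4 - (1/4)e^(-4x)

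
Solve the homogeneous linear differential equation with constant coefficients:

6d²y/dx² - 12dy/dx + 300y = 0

Characteristic equation: 6r² - 12r + 300 = 0
Divide by 6: r² - 2r + 50 = 0
Roots: r = 1 ± 7i (complex conjugates)
General solution: y = e^x(C₁cos(7x) + C₂sin(7x))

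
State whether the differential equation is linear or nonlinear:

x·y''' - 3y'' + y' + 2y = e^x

Linear (y and its derivatives appear to the first power only, no products of y terms)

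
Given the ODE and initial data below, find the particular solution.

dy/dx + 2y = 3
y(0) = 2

General solution: y = 3/2 + Ce^(-2x)
Applying y(0) = 2: C = 2 - 3/2 = 1/2
Particular solution: y = 3/2 + (1/2)e^(-2x)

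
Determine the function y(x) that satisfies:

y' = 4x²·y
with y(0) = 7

General solution: y = Ce^(4x³/3)
Applying IC y(0) = 7:
Particular solution: y = 7e^(4x³/3)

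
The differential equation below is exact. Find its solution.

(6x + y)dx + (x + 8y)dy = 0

Verify exactness: ∂M/∂y = ∂N/∂x ✓
Find F(x,y) such that ∂F/∂x = M, ∂F/∂y = N
Solution: 3x² + xy + 4y² = C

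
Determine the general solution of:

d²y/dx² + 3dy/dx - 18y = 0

Characteristic equation: r² + 3r - 18 = 0
Roots: r = 3, -6 (distinct real)
General solution: y = C₁e^(3x) + C₂e^(-6x)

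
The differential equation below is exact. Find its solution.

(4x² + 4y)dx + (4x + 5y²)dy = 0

Verify exactness: ∂M/∂y = ∂N/∂x ✓
Find F(x,y) such that ∂F/∂x = M, ∂F/∂y = N
Solution: 4x³/3 + 4xy + 5y³/3 = C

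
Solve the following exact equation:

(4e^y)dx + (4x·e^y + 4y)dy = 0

Verify exactness: ∂M/∂y = ∂N/∂x ✓
Find F(x,y) such that ∂F/∂x = M, ∂F/∂y = N
Solution: 4x·e^y + 2y² = C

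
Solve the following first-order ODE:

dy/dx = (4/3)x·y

Separating variables and integrating:
ln|y| = 2x^2/3 + C

General solution: y = Ce^(2x^2/3)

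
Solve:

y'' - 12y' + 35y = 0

Characteristic equation: r² - 12r + 35 = 0
Roots: r = 5, 7 (distinct real)
General solution: y = C₁e^(5x) + C₂e^(7x)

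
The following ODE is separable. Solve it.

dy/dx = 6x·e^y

Separating variables and integrating:
-e^(-y) = 3x² + C

General solution: y = -ln(C - 3x²)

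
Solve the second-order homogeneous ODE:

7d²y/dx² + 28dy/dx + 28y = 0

Characteristic equation: 7r² + 28r + 28 = 0
Divide by 7: r² + 4r + 4 = 0
Factored: (r + 2)² = 0
Repeated root: r = -2
General solution: y = (C₁ + C₂x)e^(-2x)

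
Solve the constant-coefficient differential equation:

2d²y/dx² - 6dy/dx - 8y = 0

Characteristic equation: 2r² - 6r - 8 = 0
Divide by 2: r² - 3r - 4 = 0
Roots: r = 4, -1 (distinct real)
General solution: y = C₁e^(4x) + C₂e^(-x)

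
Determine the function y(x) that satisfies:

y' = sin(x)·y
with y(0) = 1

General solution: y = Ce^(-cos(x))
Applying IC y(0) = 1:
Particular solution: y = e^(1-cos(x))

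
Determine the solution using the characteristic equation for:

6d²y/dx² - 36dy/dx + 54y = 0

Characteristic equation: 6r² - 36r + 54 = 0
Divide by 6: r² - 6r + 9 = 0
Factored: (r - 3)² = 0
Repeated root: r = 3
General solution: y = (C₁ + C₂x)e^(3x)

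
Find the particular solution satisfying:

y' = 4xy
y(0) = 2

General solution: y = Ce^(2x²)
Applying IC y(0) = 2:
Particular solution: y = 2e^(2x²)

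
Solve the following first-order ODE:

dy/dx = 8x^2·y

Separating variables and integrating:
ln|y| = 8x^3/3 + C

General solution: y = Ce^(8x^3/3)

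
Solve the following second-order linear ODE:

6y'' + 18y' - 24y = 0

Characteristic equation: 6r² + 18r - 24 = 0
Divide by 6: r² + 3r - 4 = 0
Roots: r = 1, -4 (distinct real)
General solution: y = C₁e^x + C₂e^(-4x)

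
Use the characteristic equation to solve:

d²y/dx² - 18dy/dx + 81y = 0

Characteristic equation: r² - 18r + 81 = 0
Factored: (r - 9)² = 0
Repeated root: r = 9
General solution: y = (C₁ + C₂x)e^(9x)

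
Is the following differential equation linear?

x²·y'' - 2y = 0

Yes. Linear (y and its derivatives appear to the first power only, no products of y terms)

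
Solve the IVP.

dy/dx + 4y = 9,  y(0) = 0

General solution: y = 9/4 + Ce^(-4x)
Applying y(0) = 0: C = 0 - 9/4 = -9/4
Particular solution: y = 9/4 - (9/4)e^(-4x)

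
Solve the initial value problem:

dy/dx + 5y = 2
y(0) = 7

General solution: y = 2/5 + Ce^(-5x)
Applying y(0) = 7: C = 7 - 2/5 = 33/5
Particular solution: y = 2/5 + (33/5)e^(-5x)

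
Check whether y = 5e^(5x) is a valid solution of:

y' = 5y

Verification:
y = 5e^(5x)
y' = 25e^(5x)
5y = 25e^(5x)
y' = 5y ✓

Yes, it is a solution.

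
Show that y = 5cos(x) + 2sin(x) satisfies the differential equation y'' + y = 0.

Verification:
y'' = -5cos(x) - 2sin(x)
y'' + y = 0 ✓

Yes, it is a solution.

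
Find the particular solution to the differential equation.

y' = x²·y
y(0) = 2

General solution: y = Ce^(x³/3)
Applying IC y(0) = 2:
Particular solution: y = 2e^(x³/3)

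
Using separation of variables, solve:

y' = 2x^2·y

Separating variables and integrating:
ln|y| = 2x^3/3 + C

General solution: y = Ce^(2x^3/3)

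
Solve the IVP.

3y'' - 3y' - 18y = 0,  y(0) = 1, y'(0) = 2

General solution: y = C₁e^(3x) + C₂e^(-2x)
Applying ICs: C₁ = 4/5, C₂ = 1/5
Particular solution: y = (4/5)e^(3x) + (1/5)e^(-2x)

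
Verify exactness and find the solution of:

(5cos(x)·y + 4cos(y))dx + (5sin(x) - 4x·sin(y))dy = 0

Verify exactness: ∂M/∂y = ∂N/∂x ✓
Find F(x,y) such that ∂F/∂x = M, ∂F/∂y = N
Solution: 5sin(x)·y + 4x·cos(y) = C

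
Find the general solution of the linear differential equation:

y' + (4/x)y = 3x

Using integrating factor method:

General solution: y = (1/2)x^2 + Cx^(-4)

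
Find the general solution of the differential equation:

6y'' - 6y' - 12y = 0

Characteristic equation: 6r² - 6r - 12 = 0
Divide by 6: r² - r - 2 = 0
Roots: r = 2, -1 (distinct real)
General solution: y = C₁e^(2x) + C₂e^(-x)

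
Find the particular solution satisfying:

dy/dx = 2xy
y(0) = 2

General solution: y = Ce^(x²)
Applying IC y(0) = 2:
Particular solution: y = 2e^(x²)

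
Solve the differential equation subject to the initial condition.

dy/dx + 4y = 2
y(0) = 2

General solution: y = 1/2 + Ce^(-4x)
Applying y(0) = 2: C = 2 - 1/2 = 3/2
Particular solution: y = 1/2 + (3/2)e^(-4x)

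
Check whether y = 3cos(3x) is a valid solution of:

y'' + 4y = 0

Verification:
y'' = -27cos(3x)
y'' + 4y ≠ 0 (frequency mismatch: got 9 instead of 4)

No, it is not a solution.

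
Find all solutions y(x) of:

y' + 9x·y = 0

Using integrating factor method:

General solution: y = Ce^(-9x^2/2)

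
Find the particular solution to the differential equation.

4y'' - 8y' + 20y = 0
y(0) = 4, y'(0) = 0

General solution: y = e^x(C₁cos(2x) + C₂sin(2x))
Complex roots r = 1 ± 2i
Applying ICs: C₁ = 4, C₂ = -2
Particular solution: y = e^x(4cos(2x) - 2sin(2x))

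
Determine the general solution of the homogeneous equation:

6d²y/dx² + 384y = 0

Characteristic equation: 6r² + 384 = 0
Divide by 6: r² + 64 = 0
Roots: r = ±8i (complex conjugates)
General solution: y = C₁cos(8x) + C₂sin(8x)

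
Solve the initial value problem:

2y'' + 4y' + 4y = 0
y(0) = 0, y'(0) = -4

General solution: y = e^(-x)(C₁cos(x) + C₂sin(x))
Complex roots r = -1 ± i
Applying ICs: C₁ = 0, C₂ = -4
Particular solution: y = e^(-x)(-4sin(x))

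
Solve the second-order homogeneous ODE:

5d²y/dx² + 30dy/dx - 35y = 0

Characteristic equation: 5r² + 30r - 35 = 0
Divide by 5: r² + 6r - 7 = 0
Roots: r = 1, -7 (distinct real)
General solution: y = C₁e^x + C₂e^(-7x)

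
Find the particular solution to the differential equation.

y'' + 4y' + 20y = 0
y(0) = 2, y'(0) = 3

General solution: y = e^(-2x)(C₁cos(4x) + C₂sin(4x))
Complex roots r = -2 ± 4i
Applying ICs: C₁ = 2, C₂ = 7/4
Particular solution: y = e^(-2x)(2cos(4x) + (7/4)sin(4x))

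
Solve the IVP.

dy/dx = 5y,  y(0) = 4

General solution: y = Ce^(5x)
Applying IC y(0) = 4:
Particular solution: y = 4e^(5x)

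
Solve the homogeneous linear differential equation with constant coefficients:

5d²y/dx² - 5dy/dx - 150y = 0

Characteristic equation: 5r² - 5r - 150 = 0
Divide by 5: r² - r - 30 = 0
Roots: r = 6, -5 (distinct real)
General solution: y = C₁e^(6x) + C₂e^(-5x)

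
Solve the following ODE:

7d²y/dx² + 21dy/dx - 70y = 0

Characteristic equation: 7r² + 21r - 70 = 0
Divide by 7: r² + 3r - 10 = 0
Roots: r = 2, -5 (distinct real)
General solution: y = C₁e^(2x) + C₂e^(-5x)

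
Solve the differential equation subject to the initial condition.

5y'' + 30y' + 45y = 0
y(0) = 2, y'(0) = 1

General solution: y = (C₁ + C₂x)e^(-3x)
Repeated root r = -3
Applying ICs: C₁ = 2, C₂ = 7
Particular solution: y = (2 + 7x)e^(-3x)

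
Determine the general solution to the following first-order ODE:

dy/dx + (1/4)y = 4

Using integrating factor method:

General solution: y = 16 + Ce^(-x/4)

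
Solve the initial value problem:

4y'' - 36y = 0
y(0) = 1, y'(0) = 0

General solution: y = C₁e^(3x) + C₂e^(-3x)
Applying ICs: C₁ = 1/2, C₂ = 1/2
Particular solution: y = (1/2)e^(3x) + (1/2)e^(-3x)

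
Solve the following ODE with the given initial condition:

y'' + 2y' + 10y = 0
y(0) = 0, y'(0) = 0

General solution: y = e^(-x)(C₁cos(3x) + C₂sin(3x))
Complex roots r = -1 ± 3i
Applying ICs: C₁ = 0, C₂ = 0
Particular solution: y = 0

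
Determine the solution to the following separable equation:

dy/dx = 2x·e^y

Separating variables and integrating:
-e^(-y) = x² + C

General solution: y = -ln(C - x²)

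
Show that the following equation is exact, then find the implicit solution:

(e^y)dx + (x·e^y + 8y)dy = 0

Verify exactness: ∂M/∂y = ∂N/∂x ✓
Find F(x,y) such that ∂F/∂x = M, ∂F/∂y = N
Solution: x·e^y + 4y² = C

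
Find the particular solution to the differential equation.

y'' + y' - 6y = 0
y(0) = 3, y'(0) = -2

General solution: y = C₁e^(2x) + C₂e^(-3x)
Applying ICs: C₁ = 7/5, C₂ = 8/5
Particular solution: y = (7/5)e^(2x) + (8/5)e^(-3x)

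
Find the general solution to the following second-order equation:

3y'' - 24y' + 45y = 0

Characteristic equation: 3r² - 24r + 45 = 0
Divide by 3: r² - 8r + 15 = 0
Roots: r = 5, 3 (distinct real)
General solution: y = C₁e^(5x) + C₂e^(3x)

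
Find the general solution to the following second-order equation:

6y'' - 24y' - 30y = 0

Characteristic equation: 6r² - 24r - 30 = 0
Divide by 6: r² - 4r - 5 = 0
Roots: r = 5, -1 (distinct real)
General solution: y = C₁e^(5x) + C₂e^(-x)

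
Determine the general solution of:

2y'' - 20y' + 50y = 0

Characteristic equation: 2r² - 20r + 50 = 0
Divide by 2: r² - 10r + 25 = 0
Factored: (r - 5)² = 0
Repeated root: r = 5
General solution: y = (C₁ + C₂x)e^(5x)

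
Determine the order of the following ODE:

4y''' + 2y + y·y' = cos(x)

The order is 3 (highest derivative is of order 3).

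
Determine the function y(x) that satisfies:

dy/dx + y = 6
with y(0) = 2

General solution: y = 6 + Ce^(-x)
Applying y(0) = 2: C = 2 - 6 = -4
Particular solution: y = 6 - 4e^(-x)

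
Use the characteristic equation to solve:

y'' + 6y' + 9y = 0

Characteristic equation: r² + 6r + 9 = 0
Factored: (r + 3)² = 0
Repeated root: r = -3
General solution: y = (C₁ + C₂x)e^(-3x)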